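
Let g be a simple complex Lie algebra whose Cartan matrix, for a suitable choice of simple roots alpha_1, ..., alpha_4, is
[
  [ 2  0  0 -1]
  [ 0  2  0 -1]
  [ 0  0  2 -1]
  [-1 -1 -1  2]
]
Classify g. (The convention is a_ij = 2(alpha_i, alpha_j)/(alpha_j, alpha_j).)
The matrix has rank 4 with 2's on the diagonal. Reading the off-diagonal entries as Dynkin edges (a single edge where a_ij = a_ji = -1; a double or triple edge where a_ij * a_ji = 2 or 3), the diagram is a chain of 2 nodes with a fork of two nodes at one end (D_4). One simple-root ordering that puts it in standard form is (alpha_3, alpha_4, alpha_2, alpha_1). So the algebra is type D_4, i.e. so(8).

type D_4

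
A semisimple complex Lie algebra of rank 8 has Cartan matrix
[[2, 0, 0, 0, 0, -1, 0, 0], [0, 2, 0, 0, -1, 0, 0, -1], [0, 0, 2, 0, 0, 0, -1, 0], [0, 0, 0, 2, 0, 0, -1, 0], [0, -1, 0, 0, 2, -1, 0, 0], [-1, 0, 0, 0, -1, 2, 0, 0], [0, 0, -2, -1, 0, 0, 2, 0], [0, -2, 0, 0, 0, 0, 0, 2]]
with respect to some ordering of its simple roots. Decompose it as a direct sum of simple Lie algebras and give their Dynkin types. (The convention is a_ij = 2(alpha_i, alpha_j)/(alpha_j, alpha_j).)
The diagram associated to this matrix has two connected components: the simple roots {alpha_3, alpha_4, alpha_7} form a chain of 3 nodes with a double edge at one end; the terminal node there is the unique short simple root (B_3), and {alpha_1, alpha_2, alpha_5, alpha_6, alpha_8} form a chain of 5 nodes with a double edge at one end; the terminal node there is the unique long simple root (C_5). A semisimple Lie algebra decomposes uniquely as the direct sum of simple ideals, one per connected component of its Dynkin diagram, so g ≅ B_3 ⊕ C_5 (dimension 21 + 55 = 76).

type B_3 ⊕ type C_5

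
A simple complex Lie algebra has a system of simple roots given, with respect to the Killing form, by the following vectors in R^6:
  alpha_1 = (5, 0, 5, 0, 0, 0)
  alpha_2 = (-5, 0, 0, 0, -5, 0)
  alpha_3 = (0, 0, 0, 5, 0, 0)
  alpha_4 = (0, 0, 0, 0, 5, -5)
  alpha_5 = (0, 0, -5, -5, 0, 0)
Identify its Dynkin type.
Compute the Cartan integers a_ij = 2(alpha_i, alpha_j)/(alpha_j, alpha_j); the resulting 5x5 Cartan matrix is
[[2, -1, 0, 0, -1], [-1, 2, 0, -1, 0], [0, 0, 2, 0, -1], [0, -1, 0, 2, 0], [-1, 0, -2, 0, 2]].
The roots have two lengths (squared-length ratio 2:1); the short ones are alpha_{3}. The associated Dynkin diagram is a chain of 5 nodes with a double edge at one end; the terminal node there is the unique short simple root (B_5), so the type is B_5 (the algebra so(11)).

type B_5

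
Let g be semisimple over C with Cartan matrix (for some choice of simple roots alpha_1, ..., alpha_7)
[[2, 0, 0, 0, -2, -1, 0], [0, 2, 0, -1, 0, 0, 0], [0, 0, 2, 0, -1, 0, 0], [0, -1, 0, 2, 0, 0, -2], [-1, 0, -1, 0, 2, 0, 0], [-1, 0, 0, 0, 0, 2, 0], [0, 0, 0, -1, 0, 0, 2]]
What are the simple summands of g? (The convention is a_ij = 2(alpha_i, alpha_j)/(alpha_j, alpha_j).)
B_3 ⊕ F_4

The diagram associated to this matrix has two connected components: the simple roots {alpha_2, alpha_4, alpha_7} form a chain of 3 nodes with a double edge at one end; the terminal node there is the unique short simple root (B_3), and {alpha_1, alpha_3, alpha_5, alpha_6} form a chain of 4 nodes with a double edge between the middle two (F_4). A semisimple Lie algebra decomposes uniquely as the direct sum of simple ideals, one per connected component of its Dynkin diagram, so g ≅ B_3 ⊕ F_4 (dimension 21 + 52 = 73).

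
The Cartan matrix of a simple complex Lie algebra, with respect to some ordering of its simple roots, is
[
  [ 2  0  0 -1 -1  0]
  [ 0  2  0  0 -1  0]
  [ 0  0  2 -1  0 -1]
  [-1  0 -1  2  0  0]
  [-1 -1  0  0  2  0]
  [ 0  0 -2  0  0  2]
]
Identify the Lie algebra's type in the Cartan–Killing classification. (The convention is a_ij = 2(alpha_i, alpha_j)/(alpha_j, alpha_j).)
C_6 (sp(12))

The matrix has rank 6 with 2's on the diagonal. Reading the off-diagonal entries as Dynkin edges (a single edge where a_ij = a_ji = -1; a double or triple edge where a_ij * a_ji = 2 or 3), the diagram is a chain of 6 nodes with a double edge at one end; the terminal node there is the unique long simple root (C_6). One simple-root ordering that puts it in standard form is (alpha_2, alpha_5, alpha_1, alpha_4, alpha_3, alpha_6). So the algebra is type C_6, i.e. sp(12).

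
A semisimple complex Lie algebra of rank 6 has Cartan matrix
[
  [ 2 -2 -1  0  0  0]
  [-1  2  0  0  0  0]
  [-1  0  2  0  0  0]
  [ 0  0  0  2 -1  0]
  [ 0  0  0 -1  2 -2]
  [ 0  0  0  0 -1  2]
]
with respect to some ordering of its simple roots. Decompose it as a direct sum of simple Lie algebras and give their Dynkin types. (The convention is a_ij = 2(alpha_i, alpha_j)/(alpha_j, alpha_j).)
The diagram associated to this matrix has two connected components: the simple roots {alpha_4, alpha_5, alpha_6} form a chain of 3 nodes with a double edge at one end; the terminal node there is the unique short simple root (B_3), and {alpha_1, alpha_2, alpha_3} form a chain of 3 nodes with a double edge at one end; the terminal node there is the unique short simple root (B_3). A semisimple Lie algebra decomposes uniquely as the direct sum of simple ideals, one per connected component of its Dynkin diagram, so g ≅ B_3 ⊕ B_3 (dimension 21 + 21 = 42).

B_3 + B_3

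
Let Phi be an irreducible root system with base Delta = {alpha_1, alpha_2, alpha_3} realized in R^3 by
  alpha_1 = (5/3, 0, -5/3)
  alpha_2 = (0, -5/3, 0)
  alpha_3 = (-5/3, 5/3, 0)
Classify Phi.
B_3

Compute the Cartan integers a_ij = 2(alpha_i, alpha_j)/(alpha_j, alpha_j); the resulting 3x3 Cartan matrix is
[[2, 0, -1], [0, 2, -1], [-1, -2, 2]].
The roots have two lengths (squared-length ratio 2:1); the short ones are alpha_{2}. The associated Dynkin diagram is a chain of 3 nodes with a double edge at one end; the terminal node there is the unique short simple root (B_3), so the type is B_3 (the algebra so(7)).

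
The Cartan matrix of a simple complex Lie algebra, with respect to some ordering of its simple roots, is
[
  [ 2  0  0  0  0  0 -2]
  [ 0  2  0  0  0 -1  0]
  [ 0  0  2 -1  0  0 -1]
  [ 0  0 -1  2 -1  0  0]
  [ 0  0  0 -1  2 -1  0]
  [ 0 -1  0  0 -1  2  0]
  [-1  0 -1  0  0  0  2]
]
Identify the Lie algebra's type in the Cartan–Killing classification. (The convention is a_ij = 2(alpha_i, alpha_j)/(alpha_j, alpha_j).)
C_7 (sp(14))

The matrix has rank 7 with 2's on the diagonal. Reading the off-diagonal entries as Dynkin edges (a single edge where a_ij = a_ji = -1; a double or triple edge where a_ij * a_ji = 2 or 3), the diagram is a chain of 7 nodes with a double edge at one end; the terminal node there is the unique long simple root (C_7). One simple-root ordering that puts it in standard form is (alpha_2, alpha_6, alpha_5, alpha_4, alpha_3, alpha_7, alpha_1). So the algebra is type C_7, i.e. sp(14).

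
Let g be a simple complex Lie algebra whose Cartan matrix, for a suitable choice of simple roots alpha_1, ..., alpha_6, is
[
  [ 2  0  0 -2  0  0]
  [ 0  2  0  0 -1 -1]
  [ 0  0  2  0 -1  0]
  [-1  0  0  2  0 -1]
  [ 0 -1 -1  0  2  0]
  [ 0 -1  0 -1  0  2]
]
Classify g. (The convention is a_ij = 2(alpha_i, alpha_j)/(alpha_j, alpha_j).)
C_6

The matrix has rank 6 with 2's on the diagonal. Reading the off-diagonal entries as Dynkin edges (a single edge where a_ij = a_ji = -1; a double or triple edge where a_ij * a_ji = 2 or 3), the diagram is a chain of 6 nodes with a double edge at one end; the terminal node there is the unique long simple root (C_6). One simple-root ordering that puts it in standard form is (alpha_3, alpha_5, alpha_2, alpha_6, alpha_4, alpha_1). So the algebra is type C_6, i.e. sp(12).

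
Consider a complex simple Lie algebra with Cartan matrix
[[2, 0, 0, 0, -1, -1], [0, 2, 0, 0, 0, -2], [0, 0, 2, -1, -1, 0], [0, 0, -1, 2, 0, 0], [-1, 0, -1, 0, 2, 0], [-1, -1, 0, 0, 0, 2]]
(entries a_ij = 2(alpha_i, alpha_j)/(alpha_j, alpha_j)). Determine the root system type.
C_6

The matrix has rank 6 with 2's on the diagonal. Reading the off-diagonal entries as Dynkin edges (a single edge where a_ij = a_ji = -1; a double or triple edge where a_ij * a_ji = 2 or 3), the diagram is a chain of 6 nodes with a double edge at one end; the terminal node there is the unique long simple root (C_6). One simple-root ordering that puts it in standard form is (alpha_4, alpha_3, alpha_5, alpha_1, alpha_6, alpha_2). So the algebra is type C_6, i.e. sp(12).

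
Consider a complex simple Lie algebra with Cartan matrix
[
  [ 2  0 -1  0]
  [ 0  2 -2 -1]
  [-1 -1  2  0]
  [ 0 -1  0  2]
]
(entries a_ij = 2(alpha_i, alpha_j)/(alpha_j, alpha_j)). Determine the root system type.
The matrix has rank 4 with 2's on the diagonal. Reading the off-diagonal entries as Dynkin edges (a single edge where a_ij = a_ji = -1; a double or triple edge where a_ij * a_ji = 2 or 3), the diagram is a chain of 4 nodes with a double edge between the middle two (F_4). One simple-root ordering that puts it in standard form is (alpha_4, alpha_2, alpha_3, alpha_1). So the algebra is type F_4.

F_4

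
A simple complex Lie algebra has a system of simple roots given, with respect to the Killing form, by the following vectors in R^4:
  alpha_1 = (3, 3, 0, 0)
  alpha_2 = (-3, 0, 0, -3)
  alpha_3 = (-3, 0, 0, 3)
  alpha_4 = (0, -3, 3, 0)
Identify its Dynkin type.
Compute the Cartan integers a_ij = 2(alpha_i, alpha_j)/(alpha_j, alpha_j); the resulting 4x4 Cartan matrix is
[[2, -1, -1, -1], [-1, 2, 0, 0], [-1, 0, 2, 0], [-1, 0, 0, 2]].
All simple roots have the same length, so the diagram is simply laced. The associated Dynkin diagram is a chain of 2 nodes with a fork of two nodes at one end (D_4), so the type is D_4 (the algebra so(8)).

type D_4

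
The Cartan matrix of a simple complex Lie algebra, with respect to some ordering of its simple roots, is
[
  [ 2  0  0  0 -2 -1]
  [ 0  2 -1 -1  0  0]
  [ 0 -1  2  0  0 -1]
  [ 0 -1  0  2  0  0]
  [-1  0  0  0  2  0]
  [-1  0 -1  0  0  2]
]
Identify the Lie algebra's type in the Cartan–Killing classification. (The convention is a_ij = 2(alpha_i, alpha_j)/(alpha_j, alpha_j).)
The matrix has rank 6 with 2's on the diagonal. Reading the off-diagonal entries as Dynkin edges (a single edge where a_ij = a_ji = -1; a double or triple edge where a_ij * a_ji = 2 or 3), the diagram is a chain of 6 nodes with a double edge at one end; the terminal node there is the unique short simple root (B_6). One simple-root ordering that puts it in standard form is (alpha_4, alpha_2, alpha_3, alpha_6, alpha_1, alpha_5). So the algebra is type B_6, i.e. so(13).

type B_6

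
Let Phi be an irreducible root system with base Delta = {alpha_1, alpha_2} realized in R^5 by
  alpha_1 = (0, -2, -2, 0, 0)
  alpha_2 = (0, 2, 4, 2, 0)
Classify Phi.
Compute the Cartan integers a_ij = 2(alpha_i, alpha_j)/(alpha_j, alpha_j); the resulting 2x2 Cartan matrix is
[[2, -1], [-3, 2]].
The roots have two lengths (squared-length ratio 3:1); the short ones are alpha_{1}. The associated Dynkin diagram is two nodes joined by a triple edge (G_2), so the type is G_2.

G_2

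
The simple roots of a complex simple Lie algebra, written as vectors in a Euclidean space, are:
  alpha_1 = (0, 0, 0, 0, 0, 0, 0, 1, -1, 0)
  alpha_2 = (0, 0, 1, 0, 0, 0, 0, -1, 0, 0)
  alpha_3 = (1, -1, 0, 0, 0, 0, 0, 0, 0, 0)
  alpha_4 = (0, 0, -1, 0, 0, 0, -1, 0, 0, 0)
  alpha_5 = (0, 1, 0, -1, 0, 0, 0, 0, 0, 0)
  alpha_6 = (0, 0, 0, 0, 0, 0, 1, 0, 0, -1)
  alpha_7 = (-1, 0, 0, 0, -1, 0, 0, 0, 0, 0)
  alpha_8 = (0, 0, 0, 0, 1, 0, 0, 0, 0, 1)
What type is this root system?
A_8 (sl(9))

Compute the Cartan integers a_ij = 2(alpha_i, alpha_j)/(alpha_j, alpha_j); the resulting 8x8 Cartan matrix is
[[2, -1, 0, 0, 0, 0, 0, 0], [-1, 2, 0, -1, 0, 0, 0, 0], [0, 0, 2, 0, -1, 0, -1, 0], [0, -1, 0, 2, 0, -1, 0, 0], [0, 0, -1, 0, 2, 0, 0, 0], [0, 0, 0, -1, 0, 2, 0, -1], [0, 0, -1, 0, 0, 0, 2, -1], [0, 0, 0, 0, 0, -1, -1, 2]].
All simple roots have the same length, so the diagram is simply laced. The associated Dynkin diagram is a chain of 8 nodes with single edges (A_8), so the type is A_8 (the algebra sl(9)).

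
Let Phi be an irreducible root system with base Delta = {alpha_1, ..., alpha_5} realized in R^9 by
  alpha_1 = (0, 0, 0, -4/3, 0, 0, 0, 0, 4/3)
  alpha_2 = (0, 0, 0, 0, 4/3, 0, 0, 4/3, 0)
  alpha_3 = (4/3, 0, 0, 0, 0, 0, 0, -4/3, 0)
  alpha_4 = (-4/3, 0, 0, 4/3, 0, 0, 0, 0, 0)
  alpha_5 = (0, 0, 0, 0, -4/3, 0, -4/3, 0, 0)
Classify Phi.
A5

Compute the Cartan integers a_ij = 2(alpha_i, alpha_j)/(alpha_j, alpha_j); the resulting 5x5 Cartan matrix is
[[2, 0, 0, -1, 0], [0, 2, -1, 0, -1], [0, -1, 2, -1, 0], [-1, 0, -1, 2, 0], [0, -1, 0, 0, 2]].
All simple roots have the same length, so the diagram is simply laced. The associated Dynkin diagram is a chain of 5 nodes with single edges (A_5), so the type is A_5 (the algebra sl(6)).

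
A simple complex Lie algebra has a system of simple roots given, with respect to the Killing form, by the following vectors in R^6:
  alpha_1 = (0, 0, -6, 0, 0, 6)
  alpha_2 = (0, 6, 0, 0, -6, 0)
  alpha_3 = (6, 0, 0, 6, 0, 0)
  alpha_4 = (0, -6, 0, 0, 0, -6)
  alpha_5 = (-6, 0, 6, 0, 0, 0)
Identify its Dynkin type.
A5

Compute the Cartan integers a_ij = 2(alpha_i, alpha_j)/(alpha_j, alpha_j); the resulting 5x5 Cartan matrix is
[[2, 0, 0, -1, -1], [0, 2, 0, -1, 0], [0, 0, 2, 0, -1], [-1, -1, 0, 2, 0], [-1, 0, -1, 0, 2]].
All simple roots have the same length, so the diagram is simply laced. The associated Dynkin diagram is a chain of 5 nodes with single edges (A_5), so the type is A_5 (the algebra sl(6)).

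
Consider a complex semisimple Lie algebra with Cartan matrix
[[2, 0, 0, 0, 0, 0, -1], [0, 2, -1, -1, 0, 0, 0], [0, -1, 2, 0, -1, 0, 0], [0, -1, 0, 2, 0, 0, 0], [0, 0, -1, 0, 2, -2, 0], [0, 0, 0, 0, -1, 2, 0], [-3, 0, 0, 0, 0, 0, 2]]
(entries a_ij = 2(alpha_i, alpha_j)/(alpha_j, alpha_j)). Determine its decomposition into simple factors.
B_5 + G_2

The diagram associated to this matrix has two connected components: the simple roots {alpha_2, alpha_3, alpha_4, alpha_5, alpha_6} form a chain of 5 nodes with a double edge at one end; the terminal node there is the unique short simple root (B_5), and {alpha_1, alpha_7} form two nodes joined by a triple edge (G_2). A semisimple Lie algebra decomposes uniquely as the direct sum of simple ideals, one per connected component of its Dynkin diagram, so g ≅ B_5 ⊕ G_2 (dimension 55 + 14 = 69).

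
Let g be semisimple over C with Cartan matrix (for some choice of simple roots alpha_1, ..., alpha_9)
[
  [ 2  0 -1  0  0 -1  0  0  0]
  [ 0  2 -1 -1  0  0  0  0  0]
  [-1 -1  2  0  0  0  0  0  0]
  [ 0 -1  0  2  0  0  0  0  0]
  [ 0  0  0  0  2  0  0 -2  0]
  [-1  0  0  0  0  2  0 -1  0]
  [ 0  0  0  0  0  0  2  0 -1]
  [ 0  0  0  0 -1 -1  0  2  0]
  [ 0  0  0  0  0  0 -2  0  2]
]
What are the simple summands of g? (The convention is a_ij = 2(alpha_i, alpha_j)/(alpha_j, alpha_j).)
The diagram associated to this matrix has two connected components: the simple roots {alpha_7, alpha_9} form a chain of 2 nodes with a double edge at one end; the terminal node there is the unique short simple root (B_2), and {alpha_1, alpha_2, alpha_3, alpha_4, alpha_5, alpha_6, alpha_8} form a chain of 7 nodes with a double edge at one end; the terminal node there is the unique long simple root (C_7). A semisimple Lie algebra decomposes uniquely as the direct sum of simple ideals, one per connected component of its Dynkin diagram, so g ≅ B_2 ⊕ C_7 (dimension 10 + 105 = 115).

B2 ⊕ C7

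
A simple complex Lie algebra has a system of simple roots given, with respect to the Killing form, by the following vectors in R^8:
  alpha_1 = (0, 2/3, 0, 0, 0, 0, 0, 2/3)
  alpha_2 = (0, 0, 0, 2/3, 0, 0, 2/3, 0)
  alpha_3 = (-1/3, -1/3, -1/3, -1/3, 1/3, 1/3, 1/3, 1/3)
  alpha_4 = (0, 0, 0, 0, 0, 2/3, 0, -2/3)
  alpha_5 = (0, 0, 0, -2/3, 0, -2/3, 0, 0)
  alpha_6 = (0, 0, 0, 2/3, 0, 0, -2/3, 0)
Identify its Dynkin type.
type E_6

Compute the Cartan integers a_ij = 2(alpha_i, alpha_j)/(alpha_j, alpha_j); the resulting 6x6 Cartan matrix is
[[2, 0, 0, -1, 0, 0], [0, 2, 0, 0, -1, 0], [0, 0, 2, 0, 0, -1], [-1, 0, 0, 2, -1, 0], [0, -1, 0, -1, 2, -1], [0, 0, -1, 0, -1, 2]].
All simple roots have the same length, so the diagram is simply laced. The associated Dynkin diagram is a chain of 5 nodes with one extra node attached to the third node from one end (E_6), so the type is E_6.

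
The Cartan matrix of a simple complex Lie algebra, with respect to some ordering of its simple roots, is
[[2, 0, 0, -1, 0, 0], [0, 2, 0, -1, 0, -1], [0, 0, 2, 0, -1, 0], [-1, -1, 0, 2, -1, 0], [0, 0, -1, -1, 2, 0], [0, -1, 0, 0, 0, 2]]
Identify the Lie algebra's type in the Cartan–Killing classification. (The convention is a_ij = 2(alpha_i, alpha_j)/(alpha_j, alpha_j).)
type E_6

The matrix has rank 6 with 2's on the diagonal. Reading the off-diagonal entries as Dynkin edges (a single edge where a_ij = a_ji = -1; a double or triple edge where a_ij * a_ji = 2 or 3), the diagram is a chain of 5 nodes with one extra node attached to the third node from one end (E_6). One simple-root ordering that puts it in standard form is (alpha_6, alpha_1, alpha_2, alpha_4, alpha_5, alpha_3). So the algebra is type E_6.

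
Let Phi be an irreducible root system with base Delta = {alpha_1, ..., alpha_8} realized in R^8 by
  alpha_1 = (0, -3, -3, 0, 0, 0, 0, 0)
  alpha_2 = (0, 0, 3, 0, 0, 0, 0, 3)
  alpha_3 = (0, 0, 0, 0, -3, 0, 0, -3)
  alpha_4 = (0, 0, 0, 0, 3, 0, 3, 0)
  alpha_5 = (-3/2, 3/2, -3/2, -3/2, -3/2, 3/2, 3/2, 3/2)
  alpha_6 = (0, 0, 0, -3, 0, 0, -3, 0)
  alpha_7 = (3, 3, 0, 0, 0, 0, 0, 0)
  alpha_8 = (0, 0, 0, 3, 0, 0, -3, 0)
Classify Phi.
type E_8

Compute the Cartan integers a_ij = 2(alpha_i, alpha_j)/(alpha_j, alpha_j); the resulting 8x8 Cartan matrix is
[[2, -1, 0, 0, 0, 0, -1, 0], [-1, 2, -1, 0, 0, 0, 0, 0], [0, -1, 2, -1, 0, 0, 0, 0], [0, 0, -1, 2, 0, -1, 0, -1], [0, 0, 0, 0, 2, 0, 0, -1], [0, 0, 0, -1, 0, 2, 0, 0], [-1, 0, 0, 0, 0, 0, 2, 0], [0, 0, 0, -1, -1, 0, 0, 2]].
All simple roots have the same length, so the diagram is simply laced. The associated Dynkin diagram is a chain of 7 nodes with one extra node attached to the third node from one end (E_8), so the type is E_8.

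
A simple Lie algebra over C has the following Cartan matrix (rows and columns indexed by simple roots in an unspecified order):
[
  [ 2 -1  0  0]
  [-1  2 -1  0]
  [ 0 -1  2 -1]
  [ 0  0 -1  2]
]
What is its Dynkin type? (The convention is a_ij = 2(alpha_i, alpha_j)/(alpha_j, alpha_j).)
A4

The matrix has rank 4 with 2's on the diagonal. Reading the off-diagonal entries as Dynkin edges (a single edge where a_ij = a_ji = -1; a double or triple edge where a_ij * a_ji = 2 or 3), the diagram is a chain of 4 nodes with single edges (A_4). One simple-root ordering that puts it in standard form is (alpha_1, alpha_2, alpha_3, alpha_4). So the algebra is type A_4, i.e. sl(5).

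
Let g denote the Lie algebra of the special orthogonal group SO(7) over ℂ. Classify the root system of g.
B_3

This is so(7) with 7 odd, which has dimension 7(7-1)/2 = 21 and rank (7-1)/2 = 3. In the classification of classical Lie algebras, the orthogonal algebra so(2n+1) in an odd number of variables has type B_n; here n = 3, so the Dynkin diagram is a chain of 3 nodes with a double edge at one end; the terminal node there is the unique short simple root (B_3). Hence the type is B_3.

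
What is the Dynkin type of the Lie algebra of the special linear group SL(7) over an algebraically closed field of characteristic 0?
A_6

This is sl(7), which has dimension 7^2 - 1 = 48 and rank 7 - 1 = 6 (a Cartan subalgebra is the diagonal traceless matrices). In the classification of classical Lie algebras, the special linear algebra sl(n+1) has type A_n; here n = 6, so the Dynkin diagram is a chain of 6 nodes with single edges (A_6). Hence the type is A_6.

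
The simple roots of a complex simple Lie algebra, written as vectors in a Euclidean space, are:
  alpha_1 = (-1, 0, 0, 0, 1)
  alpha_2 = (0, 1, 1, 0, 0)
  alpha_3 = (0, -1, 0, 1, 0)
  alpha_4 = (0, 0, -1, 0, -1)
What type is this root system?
type A_4

Compute the Cartan integers a_ij = 2(alpha_i, alpha_j)/(alpha_j, alpha_j); the resulting 4x4 Cartan matrix is
[[2, 0, 0, -1], [0, 2, -1, -1], [0, -1, 2, 0], [-1, -1, 0, 2]].
All simple roots have the same length, so the diagram is simply laced. The associated Dynkin diagram is a chain of 4 nodes with single edges (A_4), so the type is A_4 (the algebra sl(5)).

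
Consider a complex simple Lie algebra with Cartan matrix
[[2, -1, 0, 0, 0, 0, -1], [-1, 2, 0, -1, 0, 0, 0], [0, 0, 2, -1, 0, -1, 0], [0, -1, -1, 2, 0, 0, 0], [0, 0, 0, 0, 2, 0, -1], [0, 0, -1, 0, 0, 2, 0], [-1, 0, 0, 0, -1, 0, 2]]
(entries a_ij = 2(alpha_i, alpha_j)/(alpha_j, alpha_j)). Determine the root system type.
The matrix has rank 7 with 2's on the diagonal. Reading the off-diagonal entries as Dynkin edges (a single edge where a_ij = a_ji = -1; a double or triple edge where a_ij * a_ji = 2 or 3), the diagram is a chain of 7 nodes with single edges (A_7). One simple-root ordering that puts it in standard form is (alpha_5, alpha_7, alpha_1, alpha_2, alpha_4, alpha_3, alpha_6). So the algebra is type A_7, i.e. sl(8).

A7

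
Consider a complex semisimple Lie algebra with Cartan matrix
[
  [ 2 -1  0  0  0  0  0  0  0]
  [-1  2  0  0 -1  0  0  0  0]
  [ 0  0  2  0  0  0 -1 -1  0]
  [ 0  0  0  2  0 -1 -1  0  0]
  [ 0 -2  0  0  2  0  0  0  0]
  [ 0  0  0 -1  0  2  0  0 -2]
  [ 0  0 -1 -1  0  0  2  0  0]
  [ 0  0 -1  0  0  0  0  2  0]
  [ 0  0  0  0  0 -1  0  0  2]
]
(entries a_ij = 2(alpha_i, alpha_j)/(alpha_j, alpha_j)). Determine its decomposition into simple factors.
The diagram associated to this matrix has two connected components: the simple roots {alpha_3, alpha_4, alpha_6, alpha_7, alpha_8, alpha_9} form a chain of 6 nodes with a double edge at one end; the terminal node there is the unique short simple root (B_6), and {alpha_1, alpha_2, alpha_5} form a chain of 3 nodes with a double edge at one end; the terminal node there is the unique long simple root (C_3). A semisimple Lie algebra decomposes uniquely as the direct sum of simple ideals, one per connected component of its Dynkin diagram, so g ≅ B_6 ⊕ C_3 (dimension 78 + 21 = 99).

B6 + C3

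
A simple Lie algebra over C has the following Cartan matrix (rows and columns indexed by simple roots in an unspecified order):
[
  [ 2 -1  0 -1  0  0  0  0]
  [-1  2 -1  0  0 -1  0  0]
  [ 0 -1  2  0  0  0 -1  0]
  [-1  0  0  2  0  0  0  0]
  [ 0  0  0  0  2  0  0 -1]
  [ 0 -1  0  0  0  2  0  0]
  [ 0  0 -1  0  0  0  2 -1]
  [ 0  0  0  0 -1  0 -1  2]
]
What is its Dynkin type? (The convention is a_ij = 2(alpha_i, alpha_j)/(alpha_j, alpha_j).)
The matrix has rank 8 with 2's on the diagonal. Reading the off-diagonal entries as Dynkin edges (a single edge where a_ij = a_ji = -1; a double or triple edge where a_ij * a_ji = 2 or 3), the diagram is a chain of 7 nodes with one extra node attached to the third node from one end (E_8). One simple-root ordering that puts it in standard form is (alpha_4, alpha_6, alpha_1, alpha_2, alpha_3, alpha_7, alpha_8, alpha_5). So the algebra is type E_8.

E_8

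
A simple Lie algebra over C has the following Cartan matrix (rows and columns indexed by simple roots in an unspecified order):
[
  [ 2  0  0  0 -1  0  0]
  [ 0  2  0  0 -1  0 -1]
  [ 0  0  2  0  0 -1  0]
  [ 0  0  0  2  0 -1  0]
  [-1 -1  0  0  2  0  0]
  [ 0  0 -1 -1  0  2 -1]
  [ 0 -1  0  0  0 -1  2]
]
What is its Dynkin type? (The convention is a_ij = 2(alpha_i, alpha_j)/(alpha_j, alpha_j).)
The matrix has rank 7 with 2's on the diagonal. Reading the off-diagonal entries as Dynkin edges (a single edge where a_ij = a_ji = -1; a double or triple edge where a_ij * a_ji = 2 or 3), the diagram is a chain of 5 nodes with a fork of two nodes at one end (D_7). One simple-root ordering that puts it in standard form is (alpha_1, alpha_5, alpha_2, alpha_7, alpha_6, alpha_3, alpha_4). So the algebra is type D_7, i.e. so(14).

D_7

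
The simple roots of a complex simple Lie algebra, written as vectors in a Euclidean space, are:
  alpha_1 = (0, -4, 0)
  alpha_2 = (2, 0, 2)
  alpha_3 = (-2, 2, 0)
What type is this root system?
Compute the Cartan integers a_ij = 2(alpha_i, alpha_j)/(alpha_j, alpha_j); the resulting 3x3 Cartan matrix is
[[2, 0, -2], [0, 2, -1], [-1, -1, 2]].
The roots have two lengths (squared-length ratio 2:1); the short ones are alpha_{2,3}. The associated Dynkin diagram is a chain of 3 nodes with a double edge at one end; the terminal node there is the unique long simple root (C_3), so the type is C_3 (the algebra sp(6)).

C_3 (sp(6))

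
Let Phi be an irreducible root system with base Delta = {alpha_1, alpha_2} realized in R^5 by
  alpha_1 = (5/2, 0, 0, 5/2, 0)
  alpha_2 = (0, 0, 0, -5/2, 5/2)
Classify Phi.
A_2 (sl(3))

Compute the Cartan integers a_ij = 2(alpha_i, alpha_j)/(alpha_j, alpha_j); the resulting 2x2 Cartan matrix is
[[2, -1], [-1, 2]].
All simple roots have the same length, so the diagram is simply laced. The associated Dynkin diagram is a chain of 2 nodes with single edges (A_2), so the type is A_2 (the algebra sl(3)).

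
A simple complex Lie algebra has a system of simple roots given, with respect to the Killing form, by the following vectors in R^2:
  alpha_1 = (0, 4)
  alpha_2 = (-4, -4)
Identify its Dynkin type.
B_2 (so(5))

Compute the Cartan integers a_ij = 2(alpha_i, alpha_j)/(alpha_j, alpha_j); the resulting 2x2 Cartan matrix is
[[2, -1], [-2, 2]].
The roots have two lengths (squared-length ratio 2:1); the short ones are alpha_{1}. The associated Dynkin diagram is a chain of 2 nodes with a double edge at one end; the terminal node there is the unique short simple root (B_2), so the type is B_2 (the algebra so(5)).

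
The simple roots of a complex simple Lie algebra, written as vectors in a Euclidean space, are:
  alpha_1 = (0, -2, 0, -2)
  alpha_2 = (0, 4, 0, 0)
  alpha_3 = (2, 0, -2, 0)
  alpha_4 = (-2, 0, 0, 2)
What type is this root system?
type C_4

Compute the Cartan integers a_ij = 2(alpha_i, alpha_j)/(alpha_j, alpha_j); the resulting 4x4 Cartan matrix is
[[2, -1, 0, -1], [-2, 2, 0, 0], [0, 0, 2, -1], [-1, 0, -1, 2]].
The roots have two lengths (squared-length ratio 2:1); the short ones are alpha_{1,3,4}. The associated Dynkin diagram is a chain of 4 nodes with a double edge at one end; the terminal node there is the unique long simple root (C_4), so the type is C_4 (the algebra sp(8)).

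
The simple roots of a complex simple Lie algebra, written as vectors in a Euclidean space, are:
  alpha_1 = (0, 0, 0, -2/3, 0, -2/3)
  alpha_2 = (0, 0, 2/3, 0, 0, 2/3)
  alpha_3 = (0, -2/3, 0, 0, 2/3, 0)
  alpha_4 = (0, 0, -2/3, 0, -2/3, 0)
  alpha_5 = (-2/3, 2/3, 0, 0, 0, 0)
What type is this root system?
type A_5

Compute the Cartan integers a_ij = 2(alpha_i, alpha_j)/(alpha_j, alpha_j); the resulting 5x5 Cartan matrix is
[[2, -1, 0, 0, 0], [-1, 2, 0, -1, 0], [0, 0, 2, -1, -1], [0, -1, -1, 2, 0], [0, 0, -1, 0, 2]].
All simple roots have the same length, so the diagram is simply laced. The associated Dynkin diagram is a chain of 5 nodes with single edges (A_5), so the type is A_5 (the algebra sl(6)).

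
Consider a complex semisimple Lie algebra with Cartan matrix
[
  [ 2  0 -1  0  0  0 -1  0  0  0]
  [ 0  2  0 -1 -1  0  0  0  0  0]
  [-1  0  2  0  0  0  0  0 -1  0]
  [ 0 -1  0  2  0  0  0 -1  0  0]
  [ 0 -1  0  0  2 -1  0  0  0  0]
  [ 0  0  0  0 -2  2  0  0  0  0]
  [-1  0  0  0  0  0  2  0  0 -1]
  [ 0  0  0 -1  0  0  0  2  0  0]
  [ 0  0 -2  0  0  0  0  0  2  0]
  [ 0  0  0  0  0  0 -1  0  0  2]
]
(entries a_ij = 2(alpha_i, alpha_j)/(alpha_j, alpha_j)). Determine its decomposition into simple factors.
The diagram associated to this matrix has two connected components: the simple roots {alpha_1, alpha_3, alpha_7, alpha_9, alpha_10} form a chain of 5 nodes with a double edge at one end; the terminal node there is the unique long simple root (C_5), and {alpha_2, alpha_4, alpha_5, alpha_6, alpha_8} form a chain of 5 nodes with a double edge at one end; the terminal node there is the unique long simple root (C_5). A semisimple Lie algebra decomposes uniquely as the direct sum of simple ideals, one per connected component of its Dynkin diagram, so g ≅ C_5 ⊕ C_5 (dimension 55 + 55 = 110).

C_5 (sp(10)) + C_5 (sp(10))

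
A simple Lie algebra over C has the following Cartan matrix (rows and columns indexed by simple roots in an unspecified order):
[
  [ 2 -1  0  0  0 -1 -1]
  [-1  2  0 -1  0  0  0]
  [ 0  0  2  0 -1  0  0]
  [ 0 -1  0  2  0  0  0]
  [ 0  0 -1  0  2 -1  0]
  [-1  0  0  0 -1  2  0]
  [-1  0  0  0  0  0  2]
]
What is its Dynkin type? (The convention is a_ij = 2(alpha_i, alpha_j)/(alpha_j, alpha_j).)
E7

The matrix has rank 7 with 2's on the diagonal. Reading the off-diagonal entries as Dynkin edges (a single edge where a_ij = a_ji = -1; a double or triple edge where a_ij * a_ji = 2 or 3), the diagram is a chain of 6 nodes with one extra node attached to the third node from one end (E_7). One simple-root ordering that puts it in standard form is (alpha_4, alpha_7, alpha_2, alpha_1, alpha_6, alpha_5, alpha_3). So the algebra is type E_7.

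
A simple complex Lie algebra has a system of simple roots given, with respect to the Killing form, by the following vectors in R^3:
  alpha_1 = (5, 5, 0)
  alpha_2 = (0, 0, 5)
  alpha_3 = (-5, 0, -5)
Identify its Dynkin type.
B_3

Compute the Cartan integers a_ij = 2(alpha_i, alpha_j)/(alpha_j, alpha_j); the resulting 3x3 Cartan matrix is
[[2, 0, -1], [0, 2, -1], [-1, -2, 2]].
The roots have two lengths (squared-length ratio 2:1); the short ones are alpha_{2}. The associated Dynkin diagram is a chain of 3 nodes with a double edge at one end; the terminal node there is the unique short simple root (B_3), so the type is B_3 (the algebra so(7)).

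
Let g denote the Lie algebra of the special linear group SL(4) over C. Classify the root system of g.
A_3 (sl(4))

This is sl(4), which has dimension 4^2 - 1 = 15 and rank 4 - 1 = 3 (a Cartan subalgebra is the diagonal traceless matrices). In the classification of classical Lie algebras, the special linear algebra sl(n+1) has type A_n; here n = 3, so the Dynkin diagram is a chain of 3 nodes with single edges (A_3). Hence the type is A_3.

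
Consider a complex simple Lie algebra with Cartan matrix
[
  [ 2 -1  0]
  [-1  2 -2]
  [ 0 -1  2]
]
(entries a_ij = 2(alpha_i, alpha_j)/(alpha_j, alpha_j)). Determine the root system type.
The matrix has rank 3 with 2's on the diagonal. Reading the off-diagonal entries as Dynkin edges (a single edge where a_ij = a_ji = -1; a double or triple edge where a_ij * a_ji = 2 or 3), the diagram is a chain of 3 nodes with a double edge at one end; the terminal node there is the unique short simple root (B_3). One simple-root ordering that puts it in standard form is (alpha_1, alpha_2, alpha_3). So the algebra is type B_3, i.e. so(7).

B_3 (so(7))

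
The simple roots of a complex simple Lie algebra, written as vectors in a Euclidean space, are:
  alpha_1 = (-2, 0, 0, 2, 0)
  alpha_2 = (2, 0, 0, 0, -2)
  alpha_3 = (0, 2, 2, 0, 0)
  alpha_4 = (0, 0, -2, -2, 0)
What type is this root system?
Compute the Cartan integers a_ij = 2(alpha_i, alpha_j)/(alpha_j, alpha_j); the resulting 4x4 Cartan matrix is
[[2, -1, 0, -1], [-1, 2, 0, 0], [0, 0, 2, -1], [-1, 0, -1, 2]].
All simple roots have the same length, so the diagram is simply laced. The associated Dynkin diagram is a chain of 4 nodes with single edges (A_4), so the type is A_4 (the algebra sl(5)).

A_4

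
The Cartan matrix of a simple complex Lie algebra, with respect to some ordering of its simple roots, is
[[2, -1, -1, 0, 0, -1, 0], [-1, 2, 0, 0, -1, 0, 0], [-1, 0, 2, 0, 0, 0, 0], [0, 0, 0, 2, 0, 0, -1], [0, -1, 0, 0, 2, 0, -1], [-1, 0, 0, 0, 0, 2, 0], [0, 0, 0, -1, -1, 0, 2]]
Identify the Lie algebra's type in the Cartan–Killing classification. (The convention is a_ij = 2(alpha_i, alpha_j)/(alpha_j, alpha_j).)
The matrix has rank 7 with 2's on the diagonal. Reading the off-diagonal entries as Dynkin edges (a single edge where a_ij = a_ji = -1; a double or triple edge where a_ij * a_ji = 2 or 3), the diagram is a chain of 5 nodes with a fork of two nodes at one end (D_7). One simple-root ordering that puts it in standard form is (alpha_4, alpha_7, alpha_5, alpha_2, alpha_1, alpha_6, alpha_3). So the algebra is type D_7, i.e. so(14).

type D_7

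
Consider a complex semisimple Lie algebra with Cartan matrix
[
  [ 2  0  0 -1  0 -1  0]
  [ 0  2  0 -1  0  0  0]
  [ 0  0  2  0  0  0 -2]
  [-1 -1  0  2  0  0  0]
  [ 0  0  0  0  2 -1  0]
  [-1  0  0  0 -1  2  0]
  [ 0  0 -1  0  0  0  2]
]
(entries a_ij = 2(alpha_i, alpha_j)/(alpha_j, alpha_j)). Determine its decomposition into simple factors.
A_5 + B_2

The diagram associated to this matrix has two connected components: the simple roots {alpha_1, alpha_2, alpha_4, alpha_5, alpha_6} form a chain of 5 nodes with single edges (A_5), and {alpha_3, alpha_7} form a chain of 2 nodes with a double edge at one end; the terminal node there is the unique short simple root (B_2). A semisimple Lie algebra decomposes uniquely as the direct sum of simple ideals, one per connected component of its Dynkin diagram, so g ≅ A_5 ⊕ B_2 (dimension 35 + 10 = 45).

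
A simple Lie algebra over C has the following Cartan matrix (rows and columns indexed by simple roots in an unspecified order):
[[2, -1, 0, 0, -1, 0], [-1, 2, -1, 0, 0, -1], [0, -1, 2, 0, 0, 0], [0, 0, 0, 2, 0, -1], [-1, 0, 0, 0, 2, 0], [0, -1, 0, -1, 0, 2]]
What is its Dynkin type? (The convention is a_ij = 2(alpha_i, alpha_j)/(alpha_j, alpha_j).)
The matrix has rank 6 with 2's on the diagonal. Reading the off-diagonal entries as Dynkin edges (a single edge where a_ij = a_ji = -1; a double or triple edge where a_ij * a_ji = 2 or 3), the diagram is a chain of 5 nodes with one extra node attached to the third node from one end (E_6). One simple-root ordering that puts it in standard form is (alpha_4, alpha_3, alpha_6, alpha_2, alpha_1, alpha_5). So the algebra is type E_6.

type E_6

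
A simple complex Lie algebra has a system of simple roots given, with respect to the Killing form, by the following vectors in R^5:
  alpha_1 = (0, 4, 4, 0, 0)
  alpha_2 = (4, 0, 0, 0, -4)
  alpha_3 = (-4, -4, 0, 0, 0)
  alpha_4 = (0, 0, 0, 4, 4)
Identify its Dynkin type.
type A_4

Compute the Cartan integers a_ij = 2(alpha_i, alpha_j)/(alpha_j, alpha_j); the resulting 4x4 Cartan matrix is
[[2, 0, -1, 0], [0, 2, -1, -1], [-1, -1, 2, 0], [0, -1, 0, 2]].
All simple roots have the same length, so the diagram is simply laced. The associated Dynkin diagram is a chain of 4 nodes with single edges (A_4), so the type is A_4 (the algebra sl(5)).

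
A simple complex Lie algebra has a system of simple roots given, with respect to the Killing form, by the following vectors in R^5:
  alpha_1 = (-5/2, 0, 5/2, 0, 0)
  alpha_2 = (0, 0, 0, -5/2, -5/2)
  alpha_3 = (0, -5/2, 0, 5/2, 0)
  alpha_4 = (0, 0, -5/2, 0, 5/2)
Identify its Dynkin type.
Compute the Cartan integers a_ij = 2(alpha_i, alpha_j)/(alpha_j, alpha_j); the resulting 4x4 Cartan matrix is
[[2, 0, 0, -1], [0, 2, -1, -1], [0, -1, 2, 0], [-1, -1, 0, 2]].
All simple roots have the same length, so the diagram is simply laced. The associated Dynkin diagram is a chain of 4 nodes with single edges (A_4), so the type is A_4 (the algebra sl(5)).

type A_4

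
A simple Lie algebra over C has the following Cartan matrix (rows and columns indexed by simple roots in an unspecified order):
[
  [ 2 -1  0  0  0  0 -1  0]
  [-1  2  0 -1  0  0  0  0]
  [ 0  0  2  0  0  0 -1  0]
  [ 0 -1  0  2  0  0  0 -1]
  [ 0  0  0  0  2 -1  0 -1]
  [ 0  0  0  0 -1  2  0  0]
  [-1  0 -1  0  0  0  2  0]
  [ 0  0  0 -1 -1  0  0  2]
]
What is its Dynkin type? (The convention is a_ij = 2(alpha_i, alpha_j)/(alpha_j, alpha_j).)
A8

The matrix has rank 8 with 2's on the diagonal. Reading the off-diagonal entries as Dynkin edges (a single edge where a_ij = a_ji = -1; a double or triple edge where a_ij * a_ji = 2 or 3), the diagram is a chain of 8 nodes with single edges (A_8). One simple-root ordering that puts it in standard form is (alpha_3, alpha_7, alpha_1, alpha_2, alpha_4, alpha_8, alpha_5, alpha_6). So the algebra is type A_8, i.e. sl(9).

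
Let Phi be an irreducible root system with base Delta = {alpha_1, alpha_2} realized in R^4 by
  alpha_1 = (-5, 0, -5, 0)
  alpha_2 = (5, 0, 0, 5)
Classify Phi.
Compute the Cartan integers a_ij = 2(alpha_i, alpha_j)/(alpha_j, alpha_j); the resulting 2x2 Cartan matrix is
[[2, -1], [-1, 2]].
All simple roots have the same length, so the diagram is simply laced. The associated Dynkin diagram is a chain of 2 nodes with single edges (A_2), so the type is A_2 (the algebra sl(3)).

A2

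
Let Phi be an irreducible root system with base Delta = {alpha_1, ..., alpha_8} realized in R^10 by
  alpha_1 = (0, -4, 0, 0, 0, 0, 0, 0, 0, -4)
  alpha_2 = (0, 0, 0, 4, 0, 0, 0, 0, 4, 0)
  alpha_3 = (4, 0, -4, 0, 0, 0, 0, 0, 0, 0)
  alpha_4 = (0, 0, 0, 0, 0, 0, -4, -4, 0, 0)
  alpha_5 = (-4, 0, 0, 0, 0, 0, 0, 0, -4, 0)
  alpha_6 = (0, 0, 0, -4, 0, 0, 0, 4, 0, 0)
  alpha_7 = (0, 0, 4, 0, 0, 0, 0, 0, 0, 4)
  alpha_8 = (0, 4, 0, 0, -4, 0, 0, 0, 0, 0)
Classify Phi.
Compute the Cartan integers a_ij = 2(alpha_i, alpha_j)/(alpha_j, alpha_j); the resulting 8x8 Cartan matrix is
[[2, 0, 0, 0, 0, 0, -1, -1], [0, 2, 0, 0, -1, -1, 0, 0], [0, 0, 2, 0, -1, 0, -1, 0], [0, 0, 0, 2, 0, -1, 0, 0], [0, -1, -1, 0, 2, 0, 0, 0], [0, -1, 0, -1, 0, 2, 0, 0], [-1, 0, -1, 0, 0, 0, 2, 0], [-1, 0, 0, 0, 0, 0, 0, 2]].
All simple roots have the same length, so the diagram is simply laced. The associated Dynkin diagram is a chain of 8 nodes with single edges (A_8), so the type is A_8 (the algebra sl(9)).

A8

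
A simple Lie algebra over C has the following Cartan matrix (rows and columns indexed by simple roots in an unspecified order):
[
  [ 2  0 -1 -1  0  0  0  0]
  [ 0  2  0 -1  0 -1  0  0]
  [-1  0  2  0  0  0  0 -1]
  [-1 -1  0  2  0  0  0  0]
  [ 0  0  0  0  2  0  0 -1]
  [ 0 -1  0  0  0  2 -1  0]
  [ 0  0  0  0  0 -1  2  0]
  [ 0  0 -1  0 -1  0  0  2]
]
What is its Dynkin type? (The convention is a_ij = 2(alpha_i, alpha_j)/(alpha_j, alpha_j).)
The matrix has rank 8 with 2's on the diagonal. Reading the off-diagonal entries as Dynkin edges (a single edge where a_ij = a_ji = -1; a double or triple edge where a_ij * a_ji = 2 or 3), the diagram is a chain of 8 nodes with single edges (A_8). One simple-root ordering that puts it in standard form is (alpha_7, alpha_6, alpha_2, alpha_4, alpha_1, alpha_3, alpha_8, alpha_5). So the algebra is type A_8, i.e. sl(9).

A_8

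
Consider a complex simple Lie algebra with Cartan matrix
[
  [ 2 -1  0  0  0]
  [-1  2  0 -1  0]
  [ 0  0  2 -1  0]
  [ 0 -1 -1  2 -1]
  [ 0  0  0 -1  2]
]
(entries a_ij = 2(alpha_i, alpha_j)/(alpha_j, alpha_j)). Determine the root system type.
The matrix has rank 5 with 2's on the diagonal. Reading the off-diagonal entries as Dynkin edges (a single edge where a_ij = a_ji = -1; a double or triple edge where a_ij * a_ji = 2 or 3), the diagram is a chain of 3 nodes with a fork of two nodes at one end (D_5). One simple-root ordering that puts it in standard form is (alpha_1, alpha_2, alpha_4, alpha_3, alpha_5). So the algebra is type D_5, i.e. so(10).

type D_5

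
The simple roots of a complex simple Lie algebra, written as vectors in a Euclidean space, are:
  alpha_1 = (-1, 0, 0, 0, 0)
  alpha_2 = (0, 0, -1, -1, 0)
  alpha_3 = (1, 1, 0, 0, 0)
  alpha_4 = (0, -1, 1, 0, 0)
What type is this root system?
Compute the Cartan integers a_ij = 2(alpha_i, alpha_j)/(alpha_j, alpha_j); the resulting 4x4 Cartan matrix is
[[2, 0, -1, 0], [0, 2, 0, -1], [-2, 0, 2, -1], [0, -1, -1, 2]].
The roots have two lengths (squared-length ratio 2:1); the short ones are alpha_{1}. The associated Dynkin diagram is a chain of 4 nodes with a double edge at one end; the terminal node there is the unique short simple root (B_4), so the type is B_4 (the algebra so(9)).

type B_4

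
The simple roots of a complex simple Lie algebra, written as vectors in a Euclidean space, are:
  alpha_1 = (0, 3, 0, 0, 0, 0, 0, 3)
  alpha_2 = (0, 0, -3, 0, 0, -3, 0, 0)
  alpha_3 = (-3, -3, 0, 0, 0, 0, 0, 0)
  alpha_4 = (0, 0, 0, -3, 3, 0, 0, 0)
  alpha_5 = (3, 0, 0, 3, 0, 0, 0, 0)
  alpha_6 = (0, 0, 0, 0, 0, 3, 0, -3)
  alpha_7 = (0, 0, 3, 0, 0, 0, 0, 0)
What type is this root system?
Compute the Cartan integers a_ij = 2(alpha_i, alpha_j)/(alpha_j, alpha_j); the resulting 7x7 Cartan matrix is
[[2, 0, -1, 0, 0, -1, 0], [0, 2, 0, 0, 0, -1, -2], [-1, 0, 2, 0, -1, 0, 0], [0, 0, 0, 2, -1, 0, 0], [0, 0, -1, -1, 2, 0, 0], [-1, -1, 0, 0, 0, 2, 0], [0, -1, 0, 0, 0, 0, 2]].
The roots have two lengths (squared-length ratio 2:1); the short ones are alpha_{7}. The associated Dynkin diagram is a chain of 7 nodes with a double edge at one end; the terminal node there is the unique short simple root (B_7), so the type is B_7 (the algebra so(15)).

B_7 (so(15))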